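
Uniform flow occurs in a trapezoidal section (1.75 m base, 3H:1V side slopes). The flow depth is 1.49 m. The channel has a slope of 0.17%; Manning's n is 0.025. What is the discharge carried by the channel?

With bottom width b = 1.75 m and side slope z = 3: A = (b + zy)y = (1.75 + 3×1.49)×1.49 = 9.268 m²; P = b + 2y√(1+z²) = 1.75 + 2×1.49×3.162 = 11.17 m.
Hydraulic radius R = A/P = 9.268/11.17 = 0.8294 m.
Manning's equation: Q = (1/n) A R^(2/3) S^(1/2) = (1/0.025) × 9.268 × 0.8294^(2/3) × 0.0017^(1/2) = 13.5 m³/s.

Q = 13.5 m³/s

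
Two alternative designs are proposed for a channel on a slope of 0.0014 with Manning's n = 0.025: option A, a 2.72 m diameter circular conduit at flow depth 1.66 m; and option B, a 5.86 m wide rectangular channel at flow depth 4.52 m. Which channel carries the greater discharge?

Channel A: For a circular section of diameter D = 2.72 m at depth y = 1.66 m, the central angle is θ = 2 arccos(1 − 2y/D) = 3.586 rad. Then A = (D²/8)(θ − sin θ) = 3.715 m² and P = Dθ/2 = 4.878 m. Hydraulic radius R = A/P = 3.715/4.878 = 0.7616 m. Q_A = (1/0.025)·3.715·0.7616^(2/3)·√0.0014 = 4.637 m³/s.
Channel B: Flow area A = b·y = 5.86 × 4.52 = 26.49 m². Wetted perimeter P = b + 2y = 5.86 + 2×4.52 = 14.9 m. Hydraulic radius R = A/P = 26.49/14.9 = 1.778 m. Q_B = (1/0.025)·26.49·1.778^(2/3)·√0.0014 = 58.17 m³/s.
Q_A = 4.637 m³/s vs Q_B = 58.17 m³/s, so channel B carries more.

channel B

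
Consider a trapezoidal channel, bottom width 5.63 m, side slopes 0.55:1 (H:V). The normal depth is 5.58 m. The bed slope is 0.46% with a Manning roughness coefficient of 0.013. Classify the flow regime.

supercritical

With bottom width b = 5.63 m and side slope z = 0.55: A = (b + zy)y = (5.63 + 0.55×5.58)×5.58 = 48.54 m²; P = b + 2y√(1+z²) = 5.63 + 2×5.58×1.141 = 18.37 m.
Hydraulic radius R = A/P = 48.54/18.37 = 2.643 m.
V = (1/n) R^(2/3) √S = (1/0.013) × 2.643^(2/3) × √0.0046 = 9.973 m/s. Hydraulic depth D_h = A/T = 48.54/11.77 = 4.125 m.
Froude number Fr = V/√(g·D_h) = 9.973/√(9.81×4.125) = 1.57, which is greater than 1, so the flow is supercritical.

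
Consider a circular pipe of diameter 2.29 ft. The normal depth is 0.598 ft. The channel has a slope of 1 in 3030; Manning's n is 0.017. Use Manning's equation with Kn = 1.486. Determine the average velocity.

For a circular section of diameter D = 2.29 ft at depth y = 0.598 ft, the central angle is θ = 2 arccos(1 − 2y/D) = 2.145 rad. Then A = (D²/8)(θ − sin θ) = 0.8562 ft² and P = Dθ/2 = 2.457 ft.
Hydraulic radius R = A/P = 0.8562/2.457 = 0.3485 ft.
From Manning's equation, V = (1.486/n) R^(2/3) S^(1/2) = (1.486/0.017) × 0.3485^(2/3) × 0.00033^(1/2) = 0.786 ft/s.

V = 0.786 ft/s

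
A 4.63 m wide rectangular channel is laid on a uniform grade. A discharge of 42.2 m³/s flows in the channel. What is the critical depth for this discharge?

y_c = 2.04 m

For a rectangular channel, critical depth y_c = (q²/g)^(1/3) where q = Q/b = 42.2/4.63 = 9.114 m²/s.
So y_c = (9.114²/9.81)^(1/3) = 2.04 m.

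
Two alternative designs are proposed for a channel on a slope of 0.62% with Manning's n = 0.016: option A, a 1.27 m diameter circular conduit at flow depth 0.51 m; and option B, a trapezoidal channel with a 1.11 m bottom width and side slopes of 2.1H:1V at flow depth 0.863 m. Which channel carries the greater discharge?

channel B

Channel A: For a circular section of diameter D = 1.27 m at depth y = 0.51 m, the central angle is θ = 2 arccos(1 − 2y/D) = 2.745 rad. Then A = (D²/8)(θ − sin θ) = 0.4757 m² and P = Dθ/2 = 1.743 m. Hydraulic radius R = A/P = 0.4757/1.743 = 0.2729 m. Q_A = (1/0.016)·0.4757·0.2729^(2/3)·√0.0062 = 0.9848 m³/s.
Channel B: With bottom width b = 1.11 m and side slope z = 2.1: A = (b + zy)y = (1.11 + 2.1×0.863)×0.863 = 2.522 m²; P = b + 2y√(1+z²) = 1.11 + 2×0.863×2.326 = 5.125 m. Hydraulic radius R = A/P = 2.522/5.125 = 0.4921 m. Q_B = (1/0.016)·2.522·0.4921^(2/3)·√0.0062 = 7.736 m³/s.
Q_A = 0.9848 m³/s vs Q_B = 7.736 m³/s, so channel B carries more.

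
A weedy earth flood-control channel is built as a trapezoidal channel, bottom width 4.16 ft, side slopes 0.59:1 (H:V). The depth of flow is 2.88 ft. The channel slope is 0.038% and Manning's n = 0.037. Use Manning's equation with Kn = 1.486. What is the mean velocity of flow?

V = 1.05 ft/s

With bottom width b = 4.16 ft and side slope z = 0.59: A = (b + zy)y = (4.16 + 0.59×2.88)×2.88 = 16.87 ft²; P = b + 2y√(1+z²) = 4.16 + 2×2.88×1.161 = 10.85 ft.
Hydraulic radius R = A/P = 16.87/10.85 = 1.556 ft.
From Manning's equation, V = (1.486/n) R^(2/3) S^(1/2) = (1.486/0.037) × 1.556^(2/3) × 0.00038^(1/2) = 1.05 ft/s.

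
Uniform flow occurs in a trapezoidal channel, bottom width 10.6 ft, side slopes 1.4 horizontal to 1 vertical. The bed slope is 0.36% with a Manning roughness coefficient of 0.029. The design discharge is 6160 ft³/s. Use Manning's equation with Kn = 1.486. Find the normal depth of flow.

Manning's equation rearranged: A R^(2/3) = nQ / (1.486·√S) = 0.029 × 6160 / (1.486 × √0.0036) = 2004.
Try y = 13.8 ft: A R^(2/3) = 1526 — too small.
Try y = 15.6 ft: A R^(2/3) = 2003 — close enough.

y_n = 15.6 ft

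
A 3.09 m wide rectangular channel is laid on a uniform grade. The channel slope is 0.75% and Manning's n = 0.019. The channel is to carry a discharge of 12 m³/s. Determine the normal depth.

Manning's equation rearranged: A R^(2/3) = nQ / (1·√S) = 0.019 × 12 / (√0.0075) = 2.633.
Try y = 1.34 m: A R^(2/3) = 3.319 — high.
Try y = 0.816 m: A R^(2/3) = 1.66 — low.
Try y = 1.13 m: A R^(2/3) = 2.627 — close enough.

y_n = 1.13 m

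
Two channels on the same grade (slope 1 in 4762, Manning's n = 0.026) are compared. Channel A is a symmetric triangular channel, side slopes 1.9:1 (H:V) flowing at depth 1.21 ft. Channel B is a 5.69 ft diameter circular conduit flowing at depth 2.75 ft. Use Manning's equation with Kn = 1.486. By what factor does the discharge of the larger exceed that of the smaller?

8.27

Channel A: For a triangular section with side slope z = 1.9: A = zy² = 1.9×1.21² = 2.782 ft²; P = 2y√(1+z²) = 2×1.21×2.147 = 5.196 ft. Hydraulic radius R = A/P = 2.782/5.196 = 0.5354 ft. Q_A = (1.486/0.026)·2.782·0.5354^(2/3)·√0.00021 = 1.519 ft³/s.
Channel B: For a circular section of diameter D = 5.69 ft at depth y = 2.75 ft, the central angle is θ = 2 arccos(1 − 2y/D) = 3.075 rad. Then A = (D²/8)(θ − sin θ) = 12.17 ft² and P = Dθ/2 = 8.748 ft. Hydraulic radius R = A/P = 12.17/8.748 = 1.392 ft. Q_B = (1.486/0.026)·12.17·1.392^(2/3)·√0.00021 = 12.57 ft³/s.
The larger discharge is 12.57 ft³/s and the smaller is 1.519 ft³/s; the ratio is 8.27.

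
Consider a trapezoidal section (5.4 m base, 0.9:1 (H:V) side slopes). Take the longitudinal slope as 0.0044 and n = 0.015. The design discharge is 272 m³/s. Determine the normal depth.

y_n = 4 m

Manning's equation rearranged: A R^(2/3) = nQ / (1·√S) = 0.015 × 272 / (√0.0044) = 61.51.
At y = 3.31 m: A R^(2/3) = 43.12 — short.
At y = 4 m: A R^(2/3) = 61.4 — ≈ 61.51.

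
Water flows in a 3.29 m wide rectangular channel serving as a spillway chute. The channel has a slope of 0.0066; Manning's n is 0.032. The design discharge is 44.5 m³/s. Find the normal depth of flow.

y_n = 4.67 m

Manning's equation rearranged: A R^(2/3) = nQ / (1·√S) = 0.032 × 44.5 / (√0.0066) = 17.53.
Try y = 3.2 m: A R^(2/3) = 11.13 — short.
Try y = 5.71 m: A R^(2/3) = 22.11 — over.
Try y = 4.67 m: A R^(2/3) = 17.51 — ≈ 17.53.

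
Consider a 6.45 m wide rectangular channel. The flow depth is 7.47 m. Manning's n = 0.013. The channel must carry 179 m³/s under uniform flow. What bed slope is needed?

S = 0.00079

Flow area A = b·y = 6.45 × 7.47 = 48.18 m². Wetted perimeter P = b + 2y = 6.45 + 2×7.47 = 21.39 m.
Hydraulic radius R = A/P = 48.18/21.39 = 2.253 m.
From Manning's equation, S = [nQ / (1 A R^(2/3))]² = [0.013 × 179 / (1 × 48.18 × 2.253^(2/3))]² = 0.00079.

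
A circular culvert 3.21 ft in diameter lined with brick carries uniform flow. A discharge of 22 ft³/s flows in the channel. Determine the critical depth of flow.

y_c = 1.48 ft

At critical depth, Q² T / (g A³) = 1, i.e. A³/T = Q²/g = 22²/32.2 = 15.03.
Trying y = 1.16 ft: A³/T = 5.942 — too small.
Trying y = 1.71 ft: A³/T = 26.29 — too large.
Trying y = 1.48 ft: A³/T = 15.14 — ≈ 15.03.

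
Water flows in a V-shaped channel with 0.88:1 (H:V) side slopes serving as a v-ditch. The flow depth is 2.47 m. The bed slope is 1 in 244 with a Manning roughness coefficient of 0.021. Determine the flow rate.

For a triangular section with side slope z = 0.88: A = zy² = 0.88×2.47² = 5.369 m²; P = 2y√(1+z²) = 2×2.47×1.332 = 6.58 m.
Hydraulic radius R = A/P = 5.369/6.58 = 0.8159 m.
Manning's equation: Q = (1/n) A R^(2/3) S^(1/2) = (1/0.021) × 5.369 × 0.8159^(2/3) × 0.004098^(1/2) = 14.3 m³/s.

Q = 14.3 m³/s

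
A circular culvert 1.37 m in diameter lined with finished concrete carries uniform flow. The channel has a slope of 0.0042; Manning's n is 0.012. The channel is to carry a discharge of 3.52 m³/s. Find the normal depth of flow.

Manning's equation rearranged: A R^(2/3) = nQ / (1·√S) = 0.012 × 3.52 / (√0.0042) = 0.6518.
Trying y = 0.812 m: A R^(2/3) = 0.4758 — short.
Trying y = 1.21 m: A R^(2/3) = 0.7622 — over.
Trying y = 1.02 m: A R^(2/3) = 0.6524 — close enough.

y_n = 1.02 m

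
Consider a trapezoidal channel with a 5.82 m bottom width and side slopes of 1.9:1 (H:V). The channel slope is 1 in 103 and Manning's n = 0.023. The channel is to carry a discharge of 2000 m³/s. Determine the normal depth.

Manning's equation rearranged: A R^(2/3) = nQ / (1·√S) = 0.023 × 2000 / (√0.009709) = 466.8.
At y = 9.32 m: A R^(2/3) = 622.5 — high.
At y = 5.93 m: A R^(2/3) = 221.8 — low.
At y = 8.23 m: A R^(2/3) = 466.3 — matches.

y_n = 8.23 m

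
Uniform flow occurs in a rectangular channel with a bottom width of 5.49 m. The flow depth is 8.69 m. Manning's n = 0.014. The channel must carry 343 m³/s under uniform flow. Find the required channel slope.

S = 0.0038

Flow area A = b·y = 5.49 × 8.69 = 47.71 m². Wetted perimeter P = b + 2y = 5.49 + 2×8.69 = 22.87 m.
Hydraulic radius R = A/P = 47.71/22.87 = 2.086 m.
From Manning's equation, S = [nQ / (1 A R^(2/3))]² = [0.014 × 343 / (1 × 47.71 × 2.086^(2/3))]² = 0.0038.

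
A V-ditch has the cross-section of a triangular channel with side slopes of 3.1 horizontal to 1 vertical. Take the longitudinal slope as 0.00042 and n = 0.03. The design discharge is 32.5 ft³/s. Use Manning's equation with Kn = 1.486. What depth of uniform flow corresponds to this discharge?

Manning's equation rearranged: A R^(2/3) = nQ / (1.486·√S) = 0.03 × 32.5 / (1.486 × √0.00042) = 32.02.
At y = 2.52 ft: A R^(2/3) = 22.22 — low.
At y = 2.89 ft: A R^(2/3) = 32.02 — ≈ 32.02.

y_n = 2.89 ft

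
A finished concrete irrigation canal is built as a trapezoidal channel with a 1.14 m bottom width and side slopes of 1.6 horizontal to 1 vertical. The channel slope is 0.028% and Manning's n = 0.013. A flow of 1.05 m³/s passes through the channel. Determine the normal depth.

y_n = 0.672 m

Manning's equation rearranged: A R^(2/3) = nQ / (1·√S) = 0.013 × 1.05 / (√0.00028) = 0.8157.
Trying y = 0.571 m: A R^(2/3) = 0.5889 — too small.
Trying y = 0.672 m: A R^(2/3) = 0.8148 — matches.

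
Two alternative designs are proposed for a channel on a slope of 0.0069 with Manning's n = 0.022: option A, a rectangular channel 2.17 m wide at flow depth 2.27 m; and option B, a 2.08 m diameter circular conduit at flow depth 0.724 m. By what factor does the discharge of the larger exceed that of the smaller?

7.01

Channel A: Flow area A = b·y = 2.17 × 2.27 = 4.926 m². Wetted perimeter P = b + 2y = 2.17 + 2×2.27 = 6.71 m. Hydraulic radius R = A/P = 4.926/6.71 = 0.7341 m. Q_A = (1/0.022)·4.926·0.7341^(2/3)·√0.0069 = 15.14 m³/s.
Channel B: For a circular section of diameter D = 2.08 m at depth y = 0.724 m, the central angle is θ = 2 arccos(1 − 2y/D) = 2.524 rad. Then A = (D²/8)(θ − sin θ) = 1.052 m² and P = Dθ/2 = 2.625 m. Hydraulic radius R = A/P = 1.052/2.625 = 0.4007 m. Q_B = (1/0.022)·1.052·0.4007^(2/3)·√0.0069 = 2.159 m³/s.
The larger discharge is 15.14 m³/s and the smaller is 2.159 m³/s; the ratio is 7.01.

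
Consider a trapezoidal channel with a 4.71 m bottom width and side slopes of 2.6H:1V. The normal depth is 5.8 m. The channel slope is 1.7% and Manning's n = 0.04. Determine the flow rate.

Q = 795 m³/s

With bottom width b = 4.71 m and side slope z = 2.6: A = (b + zy)y = (4.71 + 2.6×5.8)×5.8 = 114.8 m²; P = b + 2y√(1+z²) = 4.71 + 2×5.8×2.786 = 37.02 m.
Hydraulic radius R = A/P = 114.8/37.02 = 3.1 m.
Manning's equation: Q = (1/n) A R^(2/3) S^(1/2) = (1/0.04) × 114.8 × 3.1^(2/3) × 0.017^(1/2) = 795 m³/s.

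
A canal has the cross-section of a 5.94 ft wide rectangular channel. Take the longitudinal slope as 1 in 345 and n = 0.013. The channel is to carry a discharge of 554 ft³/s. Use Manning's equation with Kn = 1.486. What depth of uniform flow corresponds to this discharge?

Manning's equation rearranged: A R^(2/3) = nQ / (1.486·√S) = 0.013 × 554 / (1.486 × √0.002899) = 90.02.
Try y = 10.9 ft: A R^(2/3) = 113.9 — high.
Try y = 6.2 ft: A R^(2/3) = 58.62 — low.
Try y = 8.89 ft: A R^(2/3) = 90.03 — close enough.

y_n = 8.89 ft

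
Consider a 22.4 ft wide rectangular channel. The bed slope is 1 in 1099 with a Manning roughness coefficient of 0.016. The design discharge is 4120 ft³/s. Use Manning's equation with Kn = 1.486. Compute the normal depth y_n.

Manning's equation rearranged: A R^(2/3) = nQ / (1.486·√S) = 0.016 × 4120 / (1.486 × √0.0009099) = 1471.
Try y = 19.6 ft: A R^(2/3) = 1626 — high.
Try y = 18.1 ft: A R^(2/3) = 1472 — matches.

y_n = 18.1 ft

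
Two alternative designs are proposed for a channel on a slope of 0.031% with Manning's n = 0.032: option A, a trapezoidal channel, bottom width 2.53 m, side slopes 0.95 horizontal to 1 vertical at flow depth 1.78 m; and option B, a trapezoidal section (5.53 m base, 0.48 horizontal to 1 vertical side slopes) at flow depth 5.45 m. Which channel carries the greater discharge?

Channel A: With bottom width b = 2.53 m and side slope z = 0.95: A = (b + zy)y = (2.53 + 0.95×1.78)×1.78 = 7.513 m²; P = b + 2y√(1+z²) = 2.53 + 2×1.78×1.379 = 7.44 m. Hydraulic radius R = A/P = 7.513/7.44 = 1.01 m. Q_A = (1/0.032)·7.513·1.01^(2/3)·√0.00031 = 4.161 m³/s.
Channel B: With bottom width b = 5.53 m and side slope z = 0.48: A = (b + zy)y = (5.53 + 0.48×5.45)×5.45 = 44.4 m²; P = b + 2y√(1+z²) = 5.53 + 2×5.45×1.109 = 17.62 m. Hydraulic radius R = A/P = 44.4/17.62 = 2.52 m. Q_B = (1/0.032)·44.4·2.52^(2/3)·√0.00031 = 45.23 m³/s.
Q_A = 4.161 m³/s vs Q_B = 45.23 m³/s, so channel B carries more.

channel B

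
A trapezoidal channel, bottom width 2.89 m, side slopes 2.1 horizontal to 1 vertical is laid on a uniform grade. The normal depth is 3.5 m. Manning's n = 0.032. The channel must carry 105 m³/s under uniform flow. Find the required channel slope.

S = 0.00382

With bottom width b = 2.89 m and side slope z = 2.1: A = (b + zy)y = (2.89 + 2.1×3.5)×3.5 = 35.84 m²; P = b + 2y√(1+z²) = 2.89 + 2×3.5×2.326 = 19.17 m.
Hydraulic radius R = A/P = 35.84/19.17 = 1.869 m.
From Manning's equation, S = [nQ / (1 A R^(2/3))]² = [0.032 × 105 / (1 × 35.84 × 1.869^(2/3))]² = 0.00382.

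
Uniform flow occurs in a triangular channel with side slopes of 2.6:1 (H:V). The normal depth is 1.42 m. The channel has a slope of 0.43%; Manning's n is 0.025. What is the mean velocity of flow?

For a triangular section with side slope z = 2.6: A = zy² = 2.6×1.42² = 5.243 m²; P = 2y√(1+z²) = 2×1.42×2.786 = 7.911 m.
Hydraulic radius R = A/P = 5.243/7.911 = 0.6627 m.
From Manning's equation, V = (1/n) R^(2/3) S^(1/2) = (1/0.025) × 0.6627^(2/3) × 0.0043^(1/2) = 1.99 m/s.

V = 1.99 m/s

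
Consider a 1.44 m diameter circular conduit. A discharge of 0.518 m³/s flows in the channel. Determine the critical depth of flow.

At critical depth, Q² T / (g A³) = 1, i.e. A³/T = Q²/g = 0.518²/9.81 = 0.02735.
Trying y = 0.255 m: A³/T = 0.006715 — short.
Trying y = 0.365 m: A³/T = 0.02731 — matches.

y_c = 0.365 m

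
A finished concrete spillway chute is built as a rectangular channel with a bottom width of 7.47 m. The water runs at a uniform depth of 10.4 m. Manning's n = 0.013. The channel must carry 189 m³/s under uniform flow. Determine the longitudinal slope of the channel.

Flow area A = b·y = 7.47 × 10.4 = 77.69 m². Wetted perimeter P = b + 2y = 7.47 + 2×10.4 = 28.27 m.
Hydraulic radius R = A/P = 77.69/28.27 = 2.748 m.
From Manning's equation, S = [nQ / (1 A R^(2/3))]² = [0.013 × 189 / (1 × 77.69 × 2.748^(2/3))]² = 0.00026.

S = 0.00026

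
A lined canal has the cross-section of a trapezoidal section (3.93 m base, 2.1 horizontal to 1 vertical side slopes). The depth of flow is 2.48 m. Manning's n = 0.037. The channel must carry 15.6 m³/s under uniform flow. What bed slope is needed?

S = 0.00039

With bottom width b = 3.93 m and side slope z = 2.1: A = (b + zy)y = (3.93 + 2.1×2.48)×2.48 = 22.66 m²; P = b + 2y√(1+z²) = 3.93 + 2×2.48×2.326 = 15.47 m.
Hydraulic radius R = A/P = 22.66/15.47 = 1.465 m.
From Manning's equation, S = [nQ / (1 A R^(2/3))]² = [0.037 × 15.6 / (1 × 22.66 × 1.465^(2/3))]² = 0.00039.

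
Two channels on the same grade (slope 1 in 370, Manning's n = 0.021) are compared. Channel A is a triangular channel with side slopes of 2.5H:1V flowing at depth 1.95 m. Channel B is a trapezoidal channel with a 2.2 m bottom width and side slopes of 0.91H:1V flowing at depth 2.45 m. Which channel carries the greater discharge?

channel B

Channel A: For a triangular section with side slope z = 2.5: A = zy² = 2.5×1.95² = 9.506 m²; P = 2y√(1+z²) = 2×1.95×2.693 = 10.5 m. Hydraulic radius R = A/P = 9.506/10.5 = 0.9053 m. Q_A = (1/0.021)·9.506·0.9053^(2/3)·√0.002703 = 22.02 m³/s.
Channel B: With bottom width b = 2.2 m and side slope z = 0.91: A = (b + zy)y = (2.2 + 0.91×2.45)×2.45 = 10.85 m²; P = b + 2y√(1+z²) = 2.2 + 2×2.45×1.352 = 8.825 m. Hydraulic radius R = A/P = 10.85/8.825 = 1.23 m. Q_B = (1/0.021)·10.85·1.23^(2/3)·√0.002703 = 30.84 m³/s.
Q_A = 22.02 m³/s vs Q_B = 30.84 m³/s, so channel B carries more.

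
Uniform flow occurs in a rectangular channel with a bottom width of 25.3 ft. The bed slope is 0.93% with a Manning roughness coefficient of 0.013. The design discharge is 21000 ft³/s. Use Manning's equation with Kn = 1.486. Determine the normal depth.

Manning's equation rearranged: A R^(2/3) = nQ / (1.486·√S) = 0.013 × 21000 / (1.486 × √0.0093) = 1905.
Trying y = 23.7 ft: A R^(2/3) = 2448 — too large.
Trying y = 13.6 ft: A R^(2/3) = 1205 — too small.
Trying y = 19.4 ft: A R^(2/3) = 1907 — close enough.

y_n = 19.4 ft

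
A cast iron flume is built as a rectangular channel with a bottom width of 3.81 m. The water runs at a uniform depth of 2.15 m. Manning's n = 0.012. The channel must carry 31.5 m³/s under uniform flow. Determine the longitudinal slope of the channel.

Flow area A = b·y = 3.81 × 2.15 = 8.191 m². Wetted perimeter P = b + 2y = 3.81 + 2×2.15 = 8.11 m.
Hydraulic radius R = A/P = 8.191/8.11 = 1.01 m.
From Manning's equation, S = [nQ / (1 A R^(2/3))]² = [0.012 × 31.5 / (1 × 8.191 × 1.01^(2/3))]² = 0.0021.

S = 0.0021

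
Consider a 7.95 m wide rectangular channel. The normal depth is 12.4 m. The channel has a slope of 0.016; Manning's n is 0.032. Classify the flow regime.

Flow area A = b·y = 7.95 × 12.4 = 98.58 m². Wetted perimeter P = b + 2y = 7.95 + 2×12.4 = 32.75 m.
Hydraulic radius R = A/P = 98.58/32.75 = 3.01 m.
V = (1/n) R^(2/3) √S = (1/0.032) × 3.01^(2/3) × √0.016 = 8.241 m/s. Hydraulic depth D_h = A/T = 98.58/7.95 = 12.4 m.
Froude number Fr = V/√(g·D_h) = 8.241/√(9.81×12.4) = 0.747, which is less than 1, so the flow is subcritical.

subcritical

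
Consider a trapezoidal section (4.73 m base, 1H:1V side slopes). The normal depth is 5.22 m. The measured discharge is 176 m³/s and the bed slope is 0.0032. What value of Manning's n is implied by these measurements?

n = 0.0321

With bottom width b = 4.73 m and side slope z = 1: A = (b + zy)y = (4.73 + 1×5.22)×5.22 = 51.94 m²; P = b + 2y√(1+z²) = 4.73 + 2×5.22×1.414 = 19.49 m.
Hydraulic radius R = A/P = 51.94/19.49 = 2.664 m.
Rearranging Manning's equation: n = (1/Q) A R^(2/3) S^(1/2) = (1/176) × 51.94 × 2.664^(2/3) × √0.0032 = 0.0321.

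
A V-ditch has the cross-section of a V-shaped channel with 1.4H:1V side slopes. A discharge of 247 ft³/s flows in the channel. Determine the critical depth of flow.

At critical depth, Q² T / (g A³) = 1, i.e. A³/T = Q²/g = 247²/32.2 = 1895.
Trying y = 3.47 ft: A³/T = 493 — short.
Trying y = 4.54 ft: A³/T = 1890 — ≈ 1895.

y_c = 4.54 ft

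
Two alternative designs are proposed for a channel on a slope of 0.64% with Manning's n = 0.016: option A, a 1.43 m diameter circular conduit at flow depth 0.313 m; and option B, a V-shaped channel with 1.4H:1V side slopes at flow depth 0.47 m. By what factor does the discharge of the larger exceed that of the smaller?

Channel A: For a circular section of diameter D = 1.43 m at depth y = 0.313 m, the central angle is θ = 2 arccos(1 − 2y/D) = 1.947 rad. Then A = (D²/8)(θ − sin θ) = 0.2601 m² and P = Dθ/2 = 1.392 m. Hydraulic radius R = A/P = 0.2601/1.392 = 0.1868 m. Q_A = (1/0.016)·0.2601·0.1868^(2/3)·√0.0064 = 0.4249 m³/s.
Channel B: For a triangular section with side slope z = 1.4: A = zy² = 1.4×0.47² = 0.3093 m²; P = 2y√(1+z²) = 2×0.47×1.72 = 1.617 m. Hydraulic radius R = A/P = 0.3093/1.617 = 0.1912 m. Q_B = (1/0.016)·0.3093·0.1912^(2/3)·√0.0064 = 0.5132 m³/s.
The larger discharge is 0.5132 m³/s and the smaller is 0.4249 m³/s; the ratio is 1.21.

1.21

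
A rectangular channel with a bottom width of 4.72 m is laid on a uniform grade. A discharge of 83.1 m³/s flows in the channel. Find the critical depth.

y_c = 3.16 m

For a rectangular channel, critical depth y_c = (q²/g)^(1/3) where q = Q/b = 83.1/4.72 = 17.61 m²/s.
So y_c = (17.61²/9.81)^(1/3) = 3.16 m.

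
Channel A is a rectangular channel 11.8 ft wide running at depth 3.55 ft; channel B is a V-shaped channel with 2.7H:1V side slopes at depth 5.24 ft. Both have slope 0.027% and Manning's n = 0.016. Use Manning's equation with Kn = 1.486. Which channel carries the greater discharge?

channel B

Channel A: Flow area A = b·y = 11.8 × 3.55 = 41.89 ft². Wetted perimeter P = b + 2y = 11.8 + 2×3.55 = 18.9 ft. Hydraulic radius R = A/P = 41.89/18.9 = 2.216 ft. Q_A = (1.486/0.016)·41.89·2.216^(2/3)·√0.00027 = 108.7 ft³/s.
Channel B: For a triangular section with side slope z = 2.7: A = zy² = 2.7×5.24² = 74.14 ft²; P = 2y√(1+z²) = 2×5.24×2.879 = 30.17 ft. Hydraulic radius R = A/P = 74.14/30.17 = 2.457 ft. Q_B = (1.486/0.016)·74.14·2.457^(2/3)·√0.00027 = 206 ft³/s.
Q_A = 108.7 ft³/s vs Q_B = 206 ft³/s, so channel B carries more.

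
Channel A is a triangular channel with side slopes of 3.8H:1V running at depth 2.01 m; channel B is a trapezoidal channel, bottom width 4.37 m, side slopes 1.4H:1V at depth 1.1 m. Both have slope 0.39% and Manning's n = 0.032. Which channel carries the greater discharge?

Channel A: For a triangular section with side slope z = 3.8: A = zy² = 3.8×2.01² = 15.35 m²; P = 2y√(1+z²) = 2×2.01×3.929 = 15.8 m. Hydraulic radius R = A/P = 15.35/15.8 = 0.9719 m. Q_A = (1/0.032)·15.35·0.9719^(2/3)·√0.0039 = 29.4 m³/s.
Channel B: With bottom width b = 4.37 m and side slope z = 1.4: A = (b + zy)y = (4.37 + 1.4×1.1)×1.1 = 6.501 m²; P = b + 2y√(1+z²) = 4.37 + 2×1.1×1.72 = 8.155 m. Hydraulic radius R = A/P = 6.501/8.155 = 0.7972 m. Q_B = (1/0.032)·6.501·0.7972^(2/3)·√0.0039 = 10.91 m³/s.
Q_A = 29.4 m³/s vs Q_B = 10.91 m³/s, so channel A carries more.

channel A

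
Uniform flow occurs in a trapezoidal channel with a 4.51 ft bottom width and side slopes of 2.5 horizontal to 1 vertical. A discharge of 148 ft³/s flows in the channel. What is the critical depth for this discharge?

y_c = 2.19 ft

At critical depth, Q² T / (g A³) = 1, i.e. A³/T = Q²/g = 148²/32.2 = 680.2.
Trying y = 2.47 ft: A³/T = 1090 — high.
Trying y = 1.87 ft: A³/T = 365.6 — low.
Trying y = 2.19 ft: A³/T = 676.3 — matches.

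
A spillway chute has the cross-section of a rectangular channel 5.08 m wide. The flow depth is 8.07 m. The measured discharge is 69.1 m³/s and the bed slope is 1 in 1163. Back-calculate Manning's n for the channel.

n = 0.027

Flow area A = b·y = 5.08 × 8.07 = 41 m². Wetted perimeter P = b + 2y = 5.08 + 2×8.07 = 21.22 m.
Hydraulic radius R = A/P = 41/21.22 = 1.932 m.
Rearranging Manning's equation: n = (1/Q) A R^(2/3) S^(1/2) = (1/69.1) × 41 × 1.932^(2/3) × √0.0008598 = 0.027.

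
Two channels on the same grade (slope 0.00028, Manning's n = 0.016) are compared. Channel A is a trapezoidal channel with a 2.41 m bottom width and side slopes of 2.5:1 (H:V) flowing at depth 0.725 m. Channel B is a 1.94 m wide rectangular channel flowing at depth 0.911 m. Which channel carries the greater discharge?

Channel A: With bottom width b = 2.41 m and side slope z = 2.5: A = (b + zy)y = (2.41 + 2.5×0.725)×0.725 = 3.061 m²; P = b + 2y√(1+z²) = 2.41 + 2×0.725×2.693 = 6.314 m. Hydraulic radius R = A/P = 3.061/6.314 = 0.4848 m. Q_A = (1/0.016)·3.061·0.4848^(2/3)·√0.00028 = 1.976 m³/s.
Channel B: Flow area A = b·y = 1.94 × 0.911 = 1.767 m². Wetted perimeter P = b + 2y = 1.94 + 2×0.911 = 3.762 m. Hydraulic radius R = A/P = 1.767/3.762 = 0.4698 m. Q_B = (1/0.016)·1.767·0.4698^(2/3)·√0.00028 = 1.117 m³/s.
Q_A = 1.976 m³/s vs Q_B = 1.117 m³/s, so channel A carries more.

channel A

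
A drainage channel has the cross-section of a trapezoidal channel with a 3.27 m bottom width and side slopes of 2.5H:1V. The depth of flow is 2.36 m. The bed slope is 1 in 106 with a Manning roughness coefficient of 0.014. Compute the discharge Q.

Q = 184 m³/s

With bottom width b = 3.27 m and side slope z = 2.5: A = (b + zy)y = (3.27 + 2.5×2.36)×2.36 = 21.64 m²; P = b + 2y√(1+z²) = 3.27 + 2×2.36×2.693 = 15.98 m.
Hydraulic radius R = A/P = 21.64/15.98 = 1.354 m.
Manning's equation: Q = (1/n) A R^(2/3) S^(1/2) = (1/0.014) × 21.64 × 1.354^(2/3) × 0.009434^(1/2) = 184 m³/s.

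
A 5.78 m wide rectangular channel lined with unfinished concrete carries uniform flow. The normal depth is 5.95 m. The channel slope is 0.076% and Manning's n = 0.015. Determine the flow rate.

Q = 98.5 m³/s

Flow area A = b·y = 5.78 × 5.95 = 34.39 m². Wetted perimeter P = b + 2y = 5.78 + 2×5.95 = 17.68 m.
Hydraulic radius R = A/P = 34.39/17.68 = 1.945 m.
Manning's equation: Q = (1/n) A R^(2/3) S^(1/2) = (1/0.015) × 34.39 × 1.945^(2/3) × 0.00076^(1/2) = 98.5 m³/s.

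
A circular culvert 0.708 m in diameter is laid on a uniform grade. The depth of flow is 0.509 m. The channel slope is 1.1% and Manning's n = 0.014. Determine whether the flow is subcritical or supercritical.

For a circular section of diameter D = 0.708 m at depth y = 0.509 m, the central angle is θ = 2 arccos(1 − 2y/D) = 4.048 rad. Then A = (D²/8)(θ − sin θ) = 0.303 m² and P = Dθ/2 = 1.433 m.
Hydraulic radius R = A/P = 0.303/1.433 = 0.2114 m.
V = (1/n) R^(2/3) √S = (1/0.014) × 0.2114^(2/3) × √0.011 = 2.659 m/s. Hydraulic depth D_h = A/T = 0.303/0.6365 = 0.476 m.
Froude number Fr = V/√(g·D_h) = 2.659/√(9.81×0.476) = 1.23, which is greater than 1, so the flow is supercritical.

supercritical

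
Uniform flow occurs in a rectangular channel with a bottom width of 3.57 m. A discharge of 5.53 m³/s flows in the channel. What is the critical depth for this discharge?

y_c = 0.625 m

For a rectangular channel, critical depth y_c = (q²/g)^(1/3) where q = Q/b = 5.53/3.57 = 1.549 m²/s.
So y_c = (1.549²/9.81)^(1/3) = 0.625 m.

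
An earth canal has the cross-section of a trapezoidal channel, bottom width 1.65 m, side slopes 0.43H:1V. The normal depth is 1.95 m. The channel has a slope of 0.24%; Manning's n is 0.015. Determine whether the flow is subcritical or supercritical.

With bottom width b = 1.65 m and side slope z = 0.43: A = (b + zy)y = (1.65 + 0.43×1.95)×1.95 = 4.853 m²; P = b + 2y√(1+z²) = 1.65 + 2×1.95×1.089 = 5.895 m.
Hydraulic radius R = A/P = 4.853/5.895 = 0.8231 m.
V = (1/n) R^(2/3) √S = (1/0.015) × 0.8231^(2/3) × √0.0024 = 2.869 m/s. Hydraulic depth D_h = A/T = 4.853/3.327 = 1.459 m.
Froude number Fr = V/√(g·D_h) = 2.869/√(9.81×1.459) = 0.758, which is less than 1, so the flow is subcritical.

subcritical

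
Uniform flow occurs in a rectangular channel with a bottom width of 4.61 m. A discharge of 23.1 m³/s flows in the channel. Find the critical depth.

For a rectangular channel, critical depth y_c = (q²/g)^(1/3) where q = Q/b = 23.1/4.61 = 5.011 m²/s.
So y_c = (5.011²/9.81)^(1/3) = 1.37 m.

y_c = 1.37 m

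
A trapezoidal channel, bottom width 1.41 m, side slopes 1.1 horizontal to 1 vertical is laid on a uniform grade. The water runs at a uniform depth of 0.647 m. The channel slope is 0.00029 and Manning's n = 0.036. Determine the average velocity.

V = 0.262 m/s

With bottom width b = 1.41 m and side slope z = 1.1: A = (b + zy)y = (1.41 + 1.1×0.647)×0.647 = 1.373 m²; P = b + 2y√(1+z²) = 1.41 + 2×0.647×1.487 = 3.334 m.
Hydraulic radius R = A/P = 1.373/3.334 = 0.4118 m.
From Manning's equation, V = (1/n) R^(2/3) S^(1/2) = (1/0.036) × 0.4118^(2/3) × 0.00029^(1/2) = 0.262 m/s.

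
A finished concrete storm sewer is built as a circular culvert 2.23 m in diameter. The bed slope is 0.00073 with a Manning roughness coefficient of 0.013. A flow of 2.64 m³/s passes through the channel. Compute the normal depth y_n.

y_n = 1.09 m

Manning's equation rearranged: A R^(2/3) = nQ / (1·√S) = 0.013 × 2.64 / (√0.00073) = 1.27.
At y = 1.24 m: A R^(2/3) = 1.577 — over.
At y = 0.89 m: A R^(2/3) = 0.8879 — short.
At y = 1.09 m: A R^(2/3) = 1.273 — ≈ 1.27.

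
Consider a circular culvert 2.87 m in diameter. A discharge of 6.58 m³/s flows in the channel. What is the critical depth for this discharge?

y_c = 1.11 m

At critical depth, Q² T / (g A³) = 1, i.e. A³/T = Q²/g = 6.58²/9.81 = 4.413.
Trying y = 1.35 m: A³/T = 9.338 — high.
Trying y = 0.936 m: A³/T = 2.285 — low.
Trying y = 1.11 m: A³/T = 4.409 — matches.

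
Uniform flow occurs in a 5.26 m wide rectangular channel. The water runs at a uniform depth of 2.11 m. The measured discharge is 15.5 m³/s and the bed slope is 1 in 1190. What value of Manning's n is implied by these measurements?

n = 0.0231

Flow area A = b·y = 5.26 × 2.11 = 11.1 m². Wetted perimeter P = b + 2y = 5.26 + 2×2.11 = 9.48 m.
Hydraulic radius R = A/P = 11.1/9.48 = 1.171 m.
Rearranging Manning's equation: n = (1/Q) A R^(2/3) S^(1/2) = (1/15.5) × 11.1 × 1.171^(2/3) × √0.0008403 = 0.0231.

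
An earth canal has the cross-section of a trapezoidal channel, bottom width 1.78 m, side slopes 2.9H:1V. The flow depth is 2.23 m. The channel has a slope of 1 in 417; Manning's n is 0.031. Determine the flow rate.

Q = 32.6 m³/s

With bottom width b = 1.78 m and side slope z = 2.9: A = (b + zy)y = (1.78 + 2.9×2.23)×2.23 = 18.39 m²; P = b + 2y√(1+z²) = 1.78 + 2×2.23×3.068 = 15.46 m.
Hydraulic radius R = A/P = 18.39/15.46 = 1.189 m.
Manning's equation: Q = (1/n) A R^(2/3) S^(1/2) = (1/0.031) × 18.39 × 1.189^(2/3) × 0.002398^(1/2) = 32.6 m³/s.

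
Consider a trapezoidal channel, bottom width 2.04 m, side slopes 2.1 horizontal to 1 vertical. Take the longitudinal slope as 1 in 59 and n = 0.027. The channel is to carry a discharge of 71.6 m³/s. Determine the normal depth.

y_n = 2.1 m

Manning's equation rearranged: A R^(2/3) = nQ / (1·√S) = 0.027 × 71.6 / (√0.01695) = 14.85.
At y = 2.61 m: A R^(2/3) = 24.38 — over.
At y = 1.78 m: A R^(2/3) = 10.26 — short.
At y = 2.1 m: A R^(2/3) = 14.84 — matches.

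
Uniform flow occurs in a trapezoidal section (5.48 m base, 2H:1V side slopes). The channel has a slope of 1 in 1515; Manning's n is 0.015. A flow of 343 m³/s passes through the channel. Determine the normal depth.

y_n = 5.64 m

Manning's equation rearranged: A R^(2/3) = nQ / (1·√S) = 0.015 × 343 / (√0.0006601) = 200.3.
At y = 4.4 m: A R^(2/3) = 115.7 — low.
At y = 6.18 m: A R^(2/3) = 245.8 — high.
At y = 5.64 m: A R^(2/3) = 200 — ≈ 200.3.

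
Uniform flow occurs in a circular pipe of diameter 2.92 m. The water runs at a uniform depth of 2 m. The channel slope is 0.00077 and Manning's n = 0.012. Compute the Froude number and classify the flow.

For a circular section of diameter D = 2.92 m at depth y = 2 m, the central angle is θ = 2 arccos(1 − 2y/D) = 3.899 rad. Then A = (D²/8)(θ − sin θ) = 4.888 m² and P = Dθ/2 = 5.693 m.
Hydraulic radius R = A/P = 4.888/5.693 = 0.8587 m.
V = (1/n) R^(2/3) √S = (1/0.012) × 0.8587^(2/3) × √0.00077 = 2.089 m/s. Hydraulic depth D_h = A/T = 4.888/2.713 = 1.802 m.
Froude number Fr = V/√(g·D_h) = 2.089/√(9.81×1.802) = 0.497, which is less than 1, so the flow is subcritical.

subcritical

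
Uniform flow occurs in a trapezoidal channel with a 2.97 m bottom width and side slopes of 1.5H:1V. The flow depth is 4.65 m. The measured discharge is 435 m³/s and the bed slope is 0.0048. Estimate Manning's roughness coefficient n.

With bottom width b = 2.97 m and side slope z = 1.5: A = (b + zy)y = (2.97 + 1.5×4.65)×4.65 = 46.24 m²; P = b + 2y√(1+z²) = 2.97 + 2×4.65×1.803 = 19.74 m.
Hydraulic radius R = A/P = 46.24/19.74 = 2.343 m.
Rearranging Manning's equation: n = (1/Q) A R^(2/3) S^(1/2) = (1/435) × 46.24 × 2.343^(2/3) × √0.0048 = 0.013.

n = 0.013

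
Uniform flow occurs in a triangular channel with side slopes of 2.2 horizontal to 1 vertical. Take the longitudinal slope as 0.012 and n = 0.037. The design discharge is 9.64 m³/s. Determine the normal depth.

Manning's equation rearranged: A R^(2/3) = nQ / (1·√S) = 0.037 × 9.64 / (√0.012) = 3.256.
Trying y = 1.73 m: A R^(2/3) = 5.615 — high.
Trying y = 1.06 m: A R^(2/3) = 1.521 — low.
Trying y = 1.41 m: A R^(2/3) = 3.254 — close enough.

y_n = 1.41 m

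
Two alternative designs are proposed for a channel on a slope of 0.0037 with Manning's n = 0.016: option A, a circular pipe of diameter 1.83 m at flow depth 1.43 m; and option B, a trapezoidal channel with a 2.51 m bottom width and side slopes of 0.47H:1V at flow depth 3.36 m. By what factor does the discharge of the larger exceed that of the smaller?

11.4

Channel A: For a circular section of diameter D = 1.83 m at depth y = 1.43 m, the central angle is θ = 2 arccos(1 − 2y/D) = 4.337 rad. Then A = (D²/8)(θ − sin θ) = 2.205 m² and P = Dθ/2 = 3.969 m. Hydraulic radius R = A/P = 2.205/3.969 = 0.5556 m. Q_A = (1/0.016)·2.205·0.5556^(2/3)·√0.0037 = 5.666 m³/s.
Channel B: With bottom width b = 2.51 m and side slope z = 0.47: A = (b + zy)y = (2.51 + 0.47×3.36)×3.36 = 13.74 m²; P = b + 2y√(1+z²) = 2.51 + 2×3.36×1.105 = 9.935 m. Hydraulic radius R = A/P = 13.74/9.935 = 1.383 m. Q_B = (1/0.016)·13.74·1.383^(2/3)·√0.0037 = 64.84 m³/s.
The larger discharge is 64.84 m³/s and the smaller is 5.666 m³/s; the ratio is 11.4.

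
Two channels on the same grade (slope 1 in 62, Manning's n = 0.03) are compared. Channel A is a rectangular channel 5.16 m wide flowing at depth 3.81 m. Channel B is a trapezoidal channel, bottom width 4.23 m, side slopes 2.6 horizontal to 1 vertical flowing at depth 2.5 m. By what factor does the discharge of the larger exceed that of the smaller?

1.33

Channel A: Flow area A = b·y = 5.16 × 3.81 = 19.66 m². Wetted perimeter P = b + 2y = 5.16 + 2×3.81 = 12.78 m. Hydraulic radius R = A/P = 19.66/12.78 = 1.538 m. Q_A = (1/0.03)·19.66·1.538^(2/3)·√0.01613 = 110.9 m³/s.
Channel B: With bottom width b = 4.23 m and side slope z = 2.6: A = (b + zy)y = (4.23 + 2.6×2.5)×2.5 = 26.83 m²; P = b + 2y√(1+z²) = 4.23 + 2×2.5×2.786 = 18.16 m. Hydraulic radius R = A/P = 26.83/18.16 = 1.477 m. Q_B = (1/0.03)·26.83·1.477^(2/3)·√0.01613 = 147.3 m³/s.
The larger discharge is 147.3 m³/s and the smaller is 110.9 m³/s; the ratio is 1.33.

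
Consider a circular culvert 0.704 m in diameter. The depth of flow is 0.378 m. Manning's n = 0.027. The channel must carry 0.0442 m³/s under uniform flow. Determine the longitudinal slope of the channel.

For a circular section of diameter D = 0.704 m at depth y = 0.378 m, the central angle is θ = 2 arccos(1 − 2y/D) = 3.289 rad. Then A = (D²/8)(θ − sin θ) = 0.2129 m² and P = Dθ/2 = 1.158 m.
Hydraulic radius R = A/P = 0.2129/1.158 = 0.1839 m.
From Manning's equation, S = [nQ / (1 A R^(2/3))]² = [0.027 × 0.0442 / (1 × 0.2129 × 0.1839^(2/3))]² = 0.0003.

S = 0.0003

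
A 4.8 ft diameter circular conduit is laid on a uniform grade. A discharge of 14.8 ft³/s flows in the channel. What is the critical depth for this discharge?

At critical depth, Q² T / (g A³) = 1, i.e. A³/T = Q²/g = 14.8²/32.2 = 6.802.
Try y = 0.746 ft: A³/T = 1.654 — low.
Try y = 1.37 ft: A³/T = 17.83 — high.
Try y = 1.07 ft: A³/T = 6.809 — matches.

y_c = 1.07 ft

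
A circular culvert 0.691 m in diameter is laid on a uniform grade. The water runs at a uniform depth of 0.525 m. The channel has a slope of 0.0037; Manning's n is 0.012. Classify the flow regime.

For a circular section of diameter D = 0.691 m at depth y = 0.525 m, the central angle is θ = 2 arccos(1 − 2y/D) = 4.234 rad. Then A = (D²/8)(θ − sin θ) = 0.3057 m² and P = Dθ/2 = 1.463 m.
Hydraulic radius R = A/P = 0.3057/1.463 = 0.209 m.
V = (1/n) R^(2/3) √S = (1/0.012) × 0.209^(2/3) × √0.0037 = 1.785 m/s. Hydraulic depth D_h = A/T = 0.3057/0.5904 = 0.5178 m.
Froude number Fr = V/√(g·D_h) = 1.785/√(9.81×0.5178) = 0.792, which is less than 1, so the flow is subcritical.

subcritical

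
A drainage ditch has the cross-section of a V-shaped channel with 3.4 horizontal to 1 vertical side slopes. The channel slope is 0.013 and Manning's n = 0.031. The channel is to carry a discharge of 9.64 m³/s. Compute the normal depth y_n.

Manning's equation rearranged: A R^(2/3) = nQ / (1·√S) = 0.031 × 9.64 / (√0.013) = 2.621.
Try y = 1.31 m: A R^(2/3) = 4.281 — too large.
Try y = 0.797 m: A R^(2/3) = 1.138 — too small.
Try y = 1.09 m: A R^(2/3) = 2.622 — matches.

y_n = 1.09 m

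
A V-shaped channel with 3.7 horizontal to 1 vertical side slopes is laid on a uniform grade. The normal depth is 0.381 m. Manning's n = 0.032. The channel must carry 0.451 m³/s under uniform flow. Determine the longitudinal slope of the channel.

For a triangular section with side slope z = 3.7: A = zy² = 3.7×0.381² = 0.5371 m²; P = 2y√(1+z²) = 2×0.381×3.833 = 2.921 m.
Hydraulic radius R = A/P = 0.5371/2.921 = 0.1839 m.
From Manning's equation, S = [nQ / (1 A R^(2/3))]² = [0.032 × 0.451 / (1 × 0.5371 × 0.1839^(2/3))]² = 0.0069.

S = 0.0069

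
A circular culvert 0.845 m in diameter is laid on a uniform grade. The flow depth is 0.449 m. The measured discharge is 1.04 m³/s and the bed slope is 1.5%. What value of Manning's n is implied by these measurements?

n = 0.013

For a circular section of diameter D = 0.845 m at depth y = 0.449 m, the central angle is θ = 2 arccos(1 − 2y/D) = 3.267 rad. Then A = (D²/8)(θ − sin θ) = 0.3028 m² and P = Dθ/2 = 1.38 m.
Hydraulic radius R = A/P = 0.3028/1.38 = 0.2193 m.
Rearranging Manning's equation: n = (1/Q) A R^(2/3) S^(1/2) = (1/1.04) × 0.3028 × 0.2193^(2/3) × √0.015 = 0.013.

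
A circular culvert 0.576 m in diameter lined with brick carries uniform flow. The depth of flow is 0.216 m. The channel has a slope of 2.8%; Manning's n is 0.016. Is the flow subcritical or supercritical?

supercritical

For a circular section of diameter D = 0.576 m at depth y = 0.216 m, the central angle is θ = 2 arccos(1 − 2y/D) = 2.636 rad. Then A = (D²/8)(θ − sin θ) = 0.08925 m² and P = Dθ/2 = 0.7592 m.
Hydraulic radius R = A/P = 0.08925/0.7592 = 0.1176 m.
V = (1/n) R^(2/3) √S = (1/0.016) × 0.1176^(2/3) × √0.028 = 2.51 m/s. Hydraulic depth D_h = A/T = 0.08925/0.5577 = 0.16 m.
Froude number Fr = V/√(g·D_h) = 2.51/√(9.81×0.16) = 2, which is greater than 1, so the flow is supercritical.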